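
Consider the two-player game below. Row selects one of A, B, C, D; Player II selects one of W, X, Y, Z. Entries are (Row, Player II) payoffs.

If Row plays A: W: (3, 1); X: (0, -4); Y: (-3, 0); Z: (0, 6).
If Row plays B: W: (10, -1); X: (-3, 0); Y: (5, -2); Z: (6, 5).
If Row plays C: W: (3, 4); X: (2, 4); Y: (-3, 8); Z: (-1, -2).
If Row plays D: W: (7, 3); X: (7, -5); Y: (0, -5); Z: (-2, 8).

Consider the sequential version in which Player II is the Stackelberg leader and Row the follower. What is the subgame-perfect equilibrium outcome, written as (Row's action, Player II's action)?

(B, Z)

Work backward from Row's decision.
- W: BR = B, leader payoff -1.
- X: BR = D, leader payoff -5.
- Y: BR = B, leader payoff -2.
- Z: BR = B, leader payoff 5.
Among -1, -5, -2, 5, the best is 5 at Z. Subgame-perfect outcome: (B, Z) with payoffs (6, 5).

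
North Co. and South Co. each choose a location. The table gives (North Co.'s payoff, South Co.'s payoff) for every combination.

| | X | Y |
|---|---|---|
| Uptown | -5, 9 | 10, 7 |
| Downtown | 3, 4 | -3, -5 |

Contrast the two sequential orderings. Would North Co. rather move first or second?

second

If North Co. leads: South Co.'s best replies are Uptown→X, Downtown→X; North Co.'s induced payoffs -5, 3; outcome (Downtown, X), payoffs (3, 4).
If South Co. leads: North Co.'s best replies are X→Downtown, Y→Uptown; South Co.'s induced payoffs 4, 7; outcome (Uptown, Y), payoffs (10, 7).
North Co. gets 3 moving first and 10 moving second, so North Co. prefers to move second.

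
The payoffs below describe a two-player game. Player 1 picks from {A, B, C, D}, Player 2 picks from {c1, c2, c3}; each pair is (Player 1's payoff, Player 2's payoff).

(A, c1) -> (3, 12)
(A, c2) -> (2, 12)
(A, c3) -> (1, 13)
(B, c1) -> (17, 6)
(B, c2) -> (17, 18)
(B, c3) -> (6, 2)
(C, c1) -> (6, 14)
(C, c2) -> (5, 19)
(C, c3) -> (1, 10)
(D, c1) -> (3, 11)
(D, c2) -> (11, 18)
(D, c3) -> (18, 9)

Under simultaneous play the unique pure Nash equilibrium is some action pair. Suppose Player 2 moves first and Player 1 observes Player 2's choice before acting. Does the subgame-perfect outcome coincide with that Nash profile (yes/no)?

yes

Backward induction with Player 2 moving first.
- c1: Player 1 compares 3, 17, 6, 3 and picks B; Player 2 would get 6.
- c2: Player 1 compares 2, 17, 5, 11 and picks B; Player 2 would get 18.
- c3: Player 1 compares 1, 6, 1, 18 and picks D; Player 2 would get 9.
Among 6, 18, 9, the best is 18 at c2. Subgame-perfect outcome: (B, c2) with payoffs (17, 18).
Under simultaneous play:
Player 1's best replies: c1→B; c2→B; c3→D.
Player 2's best replies: A→c3; B→c2; C→c2; D→c2.
The unique mutual best reply is (B, c2), giving (17, 18).
Sequential outcome (B, c2) coincides with the Nash profile (B, c2).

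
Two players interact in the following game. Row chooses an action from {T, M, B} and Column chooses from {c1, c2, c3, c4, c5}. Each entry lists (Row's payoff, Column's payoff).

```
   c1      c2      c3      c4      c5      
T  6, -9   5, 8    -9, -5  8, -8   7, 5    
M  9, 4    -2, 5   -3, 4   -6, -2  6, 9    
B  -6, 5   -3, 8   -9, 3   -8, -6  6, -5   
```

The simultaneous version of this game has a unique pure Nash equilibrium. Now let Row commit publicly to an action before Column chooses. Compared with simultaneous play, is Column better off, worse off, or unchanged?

better off

Solve by backward induction (Row leads).
- T: BR = c2, leader payoff 5.
- M: BR = c5, leader payoff 6.
- B: BR = c2, leader payoff -3.
Maximizing over 5, 6, -3, Row chooses M. Subgame-perfect outcome: (M, c5) with payoffs (6, 9).
Under simultaneous play:
Row's best replies: c1→M; c2→T; c3→M; c4→T; c5→T.
Column's best replies: T→c2; M→c5; B→c2.
The unique mutual best reply is (T, c2), giving (5, 8).
Column earns 9 sequentially versus 8 at the Nash outcome: better off.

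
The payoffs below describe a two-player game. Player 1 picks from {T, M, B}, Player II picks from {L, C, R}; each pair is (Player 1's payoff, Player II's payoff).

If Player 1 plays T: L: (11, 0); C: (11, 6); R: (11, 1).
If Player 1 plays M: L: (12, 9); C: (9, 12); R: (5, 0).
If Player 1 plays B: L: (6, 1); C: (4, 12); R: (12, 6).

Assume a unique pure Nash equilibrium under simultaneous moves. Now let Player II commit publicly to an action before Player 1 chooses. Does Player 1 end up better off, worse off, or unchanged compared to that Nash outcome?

better off

Player 1 best-responds to each possible Player II move:
- L: Player 1 compares 11, 12, 6 and picks M; Player II would get 9.
- C: Player 1 compares 11, 9, 4 and picks T; Player II would get 6.
- R: Player 1 compares 11, 5, 12 and picks B; Player II would get 6.
Among 9, 6, 6, the best is 9 at L. Subgame-perfect outcome: (M, L) with payoffs (12, 9).
For the simultaneous game, intersect best replies.
Player 1's best replies: L→M; C→T; R→B.
Player II's best replies: T→C; M→C; B→C.
The unique mutual best reply is (T, C), giving (11, 6).
Player 1 earns 12 sequentially versus 11 at the Nash outcome: better off.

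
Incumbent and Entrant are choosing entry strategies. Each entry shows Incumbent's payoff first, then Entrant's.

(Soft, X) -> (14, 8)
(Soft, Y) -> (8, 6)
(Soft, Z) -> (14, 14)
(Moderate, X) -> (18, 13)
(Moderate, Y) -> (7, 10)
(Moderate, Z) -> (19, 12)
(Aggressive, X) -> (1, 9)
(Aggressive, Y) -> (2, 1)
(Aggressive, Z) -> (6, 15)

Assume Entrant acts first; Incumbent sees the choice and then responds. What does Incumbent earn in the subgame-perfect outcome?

Solve by backward induction (Entrant leads).
- X → Incumbent plays Moderate (best of 14, 18, 1); Entrant gets 13.
- Y → Incumbent plays Soft (best of 8, 7, 2); Entrant gets 6.
- Z → Incumbent plays Moderate (best of 14, 19, 6); Entrant gets 12.
Maximizing over 13, 6, 12, Entrant chooses X. Subgame-perfect outcome: (Moderate, X) with payoffs (18, 13).

18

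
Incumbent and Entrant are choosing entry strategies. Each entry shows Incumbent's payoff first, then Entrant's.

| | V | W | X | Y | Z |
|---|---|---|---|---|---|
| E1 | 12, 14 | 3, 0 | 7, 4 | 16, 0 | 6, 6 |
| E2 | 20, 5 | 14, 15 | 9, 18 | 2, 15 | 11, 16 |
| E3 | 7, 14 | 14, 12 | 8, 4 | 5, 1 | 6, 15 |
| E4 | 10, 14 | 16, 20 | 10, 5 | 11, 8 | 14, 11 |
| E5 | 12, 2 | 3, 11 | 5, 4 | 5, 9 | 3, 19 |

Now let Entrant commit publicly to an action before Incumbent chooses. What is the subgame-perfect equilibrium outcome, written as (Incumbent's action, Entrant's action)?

Solve by backward induction (Entrant leads).
- V: BR = E2, leader payoff 5.
- W: BR = E4, leader payoff 20.
- X: BR = E4, leader payoff 5.
- Y: BR = E1, leader payoff 0.
- Z: BR = E4, leader payoff 11.
Entrant's induced payoffs are 5, 20, 5, 0, 11, so Entrant commits to W. Subgame-perfect outcome: (E4, W) with payoffs (16, 20).

(E4, W)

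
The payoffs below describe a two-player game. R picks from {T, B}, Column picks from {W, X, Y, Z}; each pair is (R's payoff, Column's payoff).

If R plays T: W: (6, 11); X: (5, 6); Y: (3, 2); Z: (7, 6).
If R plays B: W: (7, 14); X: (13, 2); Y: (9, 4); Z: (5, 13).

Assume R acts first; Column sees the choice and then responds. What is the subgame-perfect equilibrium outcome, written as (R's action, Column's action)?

(B, W)

Solve by backward induction (R leads).
- T: Column compares 11, 6, 2, 6 and picks W; R would get 6.
- B: Column compares 14, 2, 4, 13 and picks W; R would get 7.
R's induced payoffs are 6, 7, so R commits to B. Subgame-perfect outcome: (B, W) with payoffs (7, 14).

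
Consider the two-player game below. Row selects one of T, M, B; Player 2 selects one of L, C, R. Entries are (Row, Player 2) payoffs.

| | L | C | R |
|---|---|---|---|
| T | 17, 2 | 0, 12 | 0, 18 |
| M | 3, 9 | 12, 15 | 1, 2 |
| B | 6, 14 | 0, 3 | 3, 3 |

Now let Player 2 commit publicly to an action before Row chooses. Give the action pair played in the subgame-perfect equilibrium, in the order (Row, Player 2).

(M, C)

Row best-responds to each possible Player 2 move:
- L: BR = T, leader payoff 2.
- C: BR = M, leader payoff 15.
- R: BR = B, leader payoff 3.
Maximizing over 2, 15, 3, Player 2 chooses C. Subgame-perfect outcome: (M, C) with payoffs (12, 15).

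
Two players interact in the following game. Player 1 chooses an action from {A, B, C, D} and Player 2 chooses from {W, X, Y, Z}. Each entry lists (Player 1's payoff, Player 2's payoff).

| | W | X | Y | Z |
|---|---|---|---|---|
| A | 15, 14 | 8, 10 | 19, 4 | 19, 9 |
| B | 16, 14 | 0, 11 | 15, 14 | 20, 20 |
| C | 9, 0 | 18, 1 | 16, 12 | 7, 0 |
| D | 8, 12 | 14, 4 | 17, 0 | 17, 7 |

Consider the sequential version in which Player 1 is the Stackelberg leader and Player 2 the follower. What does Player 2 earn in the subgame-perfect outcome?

Backward induction with Player 1 moving first.
- A: BR = W, leader payoff 15.
- B: BR = Z, leader payoff 20.
- C: BR = Y, leader payoff 16.
- D: BR = W, leader payoff 8.
Maximizing over 15, 20, 16, 8, Player 1 chooses B. Subgame-perfect outcome: (B, Z) with payoffs (20, 20).

20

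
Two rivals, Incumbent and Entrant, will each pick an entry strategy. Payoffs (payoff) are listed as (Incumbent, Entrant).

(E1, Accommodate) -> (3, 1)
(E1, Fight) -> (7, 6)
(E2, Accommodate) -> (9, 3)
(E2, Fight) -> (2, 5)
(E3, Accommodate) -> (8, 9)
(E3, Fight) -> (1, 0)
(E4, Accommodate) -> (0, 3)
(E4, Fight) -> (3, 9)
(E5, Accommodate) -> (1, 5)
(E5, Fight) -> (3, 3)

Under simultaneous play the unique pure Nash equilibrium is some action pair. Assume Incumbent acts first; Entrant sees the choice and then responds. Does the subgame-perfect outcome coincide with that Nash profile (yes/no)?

no

Work backward from Entrant's decision.
- E1 → Entrant plays Fight (best of 1, 6); Incumbent gets 7.
- E2 → Entrant plays Fight (best of 3, 5); Incumbent gets 2.
- E3 → Entrant plays Accommodate (best of 9, 0); Incumbent gets 8.
- E4 → Entrant plays Fight (best of 3, 9); Incumbent gets 3.
- E5 → Entrant plays Accommodate (best of 5, 3); Incumbent gets 1.
Incumbent's induced payoffs are 7, 2, 8, 3, 1, so Incumbent commits to E3. Subgame-perfect outcome: (E3, Accommodate) with payoffs (8, 9).
Under simultaneous play:
Incumbent's best replies: Accommodate→E2; Fight→E1.
Entrant's best replies: E1→Fight; E2→Fight; E3→Accommodate; E4→Fight; E5→Accommodate.
The unique mutual best reply is (E1, Fight), giving (7, 6).
Sequential outcome (E3, Accommodate) differs from the Nash profile (E1, Fight).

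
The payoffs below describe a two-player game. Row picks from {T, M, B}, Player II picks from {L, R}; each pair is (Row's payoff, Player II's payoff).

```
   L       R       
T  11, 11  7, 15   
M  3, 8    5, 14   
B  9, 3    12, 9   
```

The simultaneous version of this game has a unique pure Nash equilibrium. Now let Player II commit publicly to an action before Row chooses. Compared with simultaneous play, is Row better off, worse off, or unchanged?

worse off

Backward induction with Player II moving first.
- L: BR = T, leader payoff 11.
- R: BR = B, leader payoff 9.
Maximizing over 11, 9, Player II chooses L. Subgame-perfect outcome: (T, L) with payoffs (11, 11).
Under simultaneous play:
Row's best replies: L→T; R→B.
Player II's best replies: T→R; M→R; B→R.
The unique mutual best reply is (B, R), giving (12, 9).
Row earns 11 sequentially versus 12 at the Nash outcome: worse off.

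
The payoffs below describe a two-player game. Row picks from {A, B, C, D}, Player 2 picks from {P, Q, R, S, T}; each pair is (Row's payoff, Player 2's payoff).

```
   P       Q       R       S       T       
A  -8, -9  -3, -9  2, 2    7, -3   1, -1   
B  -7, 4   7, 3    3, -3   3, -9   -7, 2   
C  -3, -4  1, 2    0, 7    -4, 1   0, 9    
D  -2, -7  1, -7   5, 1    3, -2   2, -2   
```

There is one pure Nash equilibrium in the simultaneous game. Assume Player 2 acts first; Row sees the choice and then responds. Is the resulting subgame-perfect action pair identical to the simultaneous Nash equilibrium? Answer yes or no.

Backward induction with Player 2 moving first.
- P → Row plays D (best of -8, -7, -3, -2); Player 2 gets -7.
- Q → Row plays B (best of -3, 7, 1, 1); Player 2 gets 3.
- R → Row plays D (best of 2, 3, 0, 5); Player 2 gets 1.
- S → Row plays A (best of 7, 3, -4, 3); Player 2 gets -3.
- T → Row plays D (best of 1, -7, 0, 2); Player 2 gets -2.
Maximizing over -7, 3, 1, -3, -2, Player 2 chooses Q. Subgame-perfect outcome: (B, Q) with payoffs (7, 3).
Now find the simultaneous Nash equilibrium.
Row's best replies: P→D; Q→B; R→D; S→A; T→D.
Player 2's best replies: A→R; B→P; C→T; D→R.
The unique mutual best reply is (D, R), giving (5, 1).
Sequential outcome (B, Q) differs from the Nash profile (D, R).

no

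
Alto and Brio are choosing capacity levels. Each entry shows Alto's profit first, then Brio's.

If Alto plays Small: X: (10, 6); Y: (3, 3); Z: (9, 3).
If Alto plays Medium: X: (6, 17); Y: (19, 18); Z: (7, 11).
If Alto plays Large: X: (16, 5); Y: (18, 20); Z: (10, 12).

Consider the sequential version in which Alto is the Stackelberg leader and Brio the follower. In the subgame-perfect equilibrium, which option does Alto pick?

Work backward from Brio's decision.
- Small → Brio plays X (best of 6, 3, 3); Alto gets 10.
- Medium → Brio plays Y (best of 17, 18, 11); Alto gets 19.
- Large → Brio plays Y (best of 5, 20, 12); Alto gets 18.
Maximizing over 10, 19, 18, Alto chooses Medium. Subgame-perfect outcome: (Medium, Y) with payoffs (19, 18).

Medium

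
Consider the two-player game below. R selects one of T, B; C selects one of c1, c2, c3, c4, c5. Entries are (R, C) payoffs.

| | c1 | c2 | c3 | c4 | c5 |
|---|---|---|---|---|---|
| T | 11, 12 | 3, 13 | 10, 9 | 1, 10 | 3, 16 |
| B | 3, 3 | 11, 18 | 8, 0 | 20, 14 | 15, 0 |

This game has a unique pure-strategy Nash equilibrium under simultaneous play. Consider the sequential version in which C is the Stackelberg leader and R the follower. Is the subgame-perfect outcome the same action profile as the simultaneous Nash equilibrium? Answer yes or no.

yes

Solve by backward induction (C leads).
- c1: R compares 11, 3 and picks T; C would get 12.
- c2: R compares 3, 11 and picks B; C would get 18.
- c3: R compares 10, 8 and picks T; C would get 9.
- c4: R compares 1, 20 and picks B; C would get 14.
- c5: R compares 3, 15 and picks B; C would get 0.
C's induced payoffs are 12, 18, 9, 14, 0, so C commits to c2. Subgame-perfect outcome: (B, c2) with payoffs (11, 18).
For the simultaneous game, intersect best replies.
R's best replies: c1→T; c2→B; c3→T; c4→B; c5→B.
C's best replies: T→c5; B→c2.
The unique mutual best reply is (B, c2), giving (11, 18).
Sequential outcome (B, c2) coincides with the Nash profile (B, c2).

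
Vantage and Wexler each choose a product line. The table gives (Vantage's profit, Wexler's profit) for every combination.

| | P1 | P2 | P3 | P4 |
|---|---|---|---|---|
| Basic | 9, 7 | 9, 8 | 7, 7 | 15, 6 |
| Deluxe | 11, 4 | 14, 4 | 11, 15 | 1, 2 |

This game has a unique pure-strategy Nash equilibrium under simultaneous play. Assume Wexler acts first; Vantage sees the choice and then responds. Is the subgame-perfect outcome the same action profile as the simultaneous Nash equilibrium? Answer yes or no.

Vantage best-responds to each possible Wexler move:
- P1: Vantage compares 9, 11 and picks Deluxe; Wexler would get 4.
- P2: Vantage compares 9, 14 and picks Deluxe; Wexler would get 4.
- P3: Vantage compares 7, 11 and picks Deluxe; Wexler would get 15.
- P4: Vantage compares 15, 1 and picks Basic; Wexler would get 6.
Among 4, 4, 15, 6, the best is 15 at P3. Subgame-perfect outcome: (Deluxe, P3) with payoffs (11, 15).
Under simultaneous play:
Vantage's best replies: P1→Deluxe; P2→Deluxe; P3→Deluxe; P4→Basic.
Wexler's best replies: Basic→P2; Deluxe→P3.
The unique mutual best reply is (Deluxe, P3), giving (11, 15).
Sequential outcome (Deluxe, P3) coincides with the Nash profile (Deluxe, P3).

yes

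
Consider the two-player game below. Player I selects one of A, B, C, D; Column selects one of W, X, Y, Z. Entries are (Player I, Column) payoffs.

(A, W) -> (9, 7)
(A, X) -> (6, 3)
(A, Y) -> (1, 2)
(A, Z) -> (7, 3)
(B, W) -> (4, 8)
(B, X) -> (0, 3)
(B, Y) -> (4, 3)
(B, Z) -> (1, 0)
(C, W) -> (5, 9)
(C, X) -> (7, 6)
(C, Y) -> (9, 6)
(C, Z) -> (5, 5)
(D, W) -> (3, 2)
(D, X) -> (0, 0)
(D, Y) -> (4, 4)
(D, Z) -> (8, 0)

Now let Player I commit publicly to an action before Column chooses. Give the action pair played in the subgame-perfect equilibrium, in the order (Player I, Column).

Work backward from Column's decision.
- A: Column compares 7, 3, 2, 3 and picks W; Player I would get 9.
- B: Column compares 8, 3, 3, 0 and picks W; Player I would get 4.
- C: Column compares 9, 6, 6, 5 and picks W; Player I would get 5.
- D: Column compares 2, 0, 4, 0 and picks Y; Player I would get 4.
Player I's induced payoffs are 9, 4, 5, 4, so Player I commits to A. Subgame-perfect outcome: (A, W) with payoffs (9, 7).

(A, W)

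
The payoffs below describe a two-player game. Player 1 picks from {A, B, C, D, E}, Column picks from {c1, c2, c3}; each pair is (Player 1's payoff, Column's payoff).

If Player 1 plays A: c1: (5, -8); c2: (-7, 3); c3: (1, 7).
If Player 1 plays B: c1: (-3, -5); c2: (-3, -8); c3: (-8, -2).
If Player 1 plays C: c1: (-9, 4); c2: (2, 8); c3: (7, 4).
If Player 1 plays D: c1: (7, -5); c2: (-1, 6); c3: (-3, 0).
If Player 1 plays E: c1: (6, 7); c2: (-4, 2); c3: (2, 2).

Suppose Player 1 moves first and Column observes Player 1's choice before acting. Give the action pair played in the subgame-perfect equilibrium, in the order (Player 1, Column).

(E, c1)

Backward induction with Player 1 moving first.
- A: Column compares -8, 3, 7 and picks c3; Player 1 would get 1.
- B: Column compares -5, -8, -2 and picks c3; Player 1 would get -8.
- C: Column compares 4, 8, 4 and picks c2; Player 1 would get 2.
- D: Column compares -5, 6, 0 and picks c2; Player 1 would get -1.
- E: Column compares 7, 2, 2 and picks c1; Player 1 would get 6.
Maximizing over 1, -8, 2, -1, 6, Player 1 chooses E. Subgame-perfect outcome: (E, c1) with payoffs (6, 7).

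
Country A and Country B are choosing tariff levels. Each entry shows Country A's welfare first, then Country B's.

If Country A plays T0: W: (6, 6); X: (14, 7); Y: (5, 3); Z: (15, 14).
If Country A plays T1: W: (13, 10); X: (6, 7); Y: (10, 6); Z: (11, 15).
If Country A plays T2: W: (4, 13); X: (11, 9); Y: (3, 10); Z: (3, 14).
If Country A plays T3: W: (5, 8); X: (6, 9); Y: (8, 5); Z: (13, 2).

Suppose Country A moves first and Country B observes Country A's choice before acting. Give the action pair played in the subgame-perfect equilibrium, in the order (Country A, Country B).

(T0, Z)

Country B best-responds to each possible Country A move:
- T0: Country B compares 6, 7, 3, 14 and picks Z; Country A would get 15.
- T1: Country B compares 10, 7, 6, 15 and picks Z; Country A would get 11.
- T2: Country B compares 13, 9, 10, 14 and picks Z; Country A would get 3.
- T3: Country B compares 8, 9, 5, 2 and picks X; Country A would get 6.
Among 15, 11, 3, 6, the best is 15 at T0. Subgame-perfect outcome: (T0, Z) with payoffs (15, 14).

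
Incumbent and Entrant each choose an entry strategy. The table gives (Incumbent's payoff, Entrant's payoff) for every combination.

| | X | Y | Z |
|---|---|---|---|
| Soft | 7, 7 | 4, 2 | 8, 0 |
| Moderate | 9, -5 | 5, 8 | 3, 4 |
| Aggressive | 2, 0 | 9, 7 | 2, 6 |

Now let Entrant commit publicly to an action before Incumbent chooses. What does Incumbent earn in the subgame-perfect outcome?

9

Backward induction with Entrant moving first.
- X: BR = Moderate, leader payoff -5.
- Y: BR = Aggressive, leader payoff 7.
- Z: BR = Soft, leader payoff 0.
Among -5, 7, 0, the best is 7 at Y. Subgame-perfect outcome: (Aggressive, Y) with payoffs (9, 7).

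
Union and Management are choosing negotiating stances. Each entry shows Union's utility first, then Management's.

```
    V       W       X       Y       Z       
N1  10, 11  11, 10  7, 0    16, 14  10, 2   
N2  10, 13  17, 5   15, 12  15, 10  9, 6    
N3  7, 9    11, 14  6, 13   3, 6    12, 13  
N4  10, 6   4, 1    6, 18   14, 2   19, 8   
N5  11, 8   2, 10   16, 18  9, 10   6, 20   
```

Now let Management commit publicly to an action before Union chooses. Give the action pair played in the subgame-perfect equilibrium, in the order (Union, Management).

(N5, X)

Backward induction with Management moving first.
- V → Union plays N5 (best of 10, 10, 7, 10, 11); Management gets 8.
- W → Union plays N2 (best of 11, 17, 11, 4, 2); Management gets 5.
- X → Union plays N5 (best of 7, 15, 6, 6, 16); Management gets 18.
- Y → Union plays N1 (best of 16, 15, 3, 14, 9); Management gets 14.
- Z → Union plays N4 (best of 10, 9, 12, 19, 6); Management gets 8.
Among 8, 5, 18, 14, 8, the best is 18 at X. Subgame-perfect outcome: (N5, X) with payoffs (16, 18).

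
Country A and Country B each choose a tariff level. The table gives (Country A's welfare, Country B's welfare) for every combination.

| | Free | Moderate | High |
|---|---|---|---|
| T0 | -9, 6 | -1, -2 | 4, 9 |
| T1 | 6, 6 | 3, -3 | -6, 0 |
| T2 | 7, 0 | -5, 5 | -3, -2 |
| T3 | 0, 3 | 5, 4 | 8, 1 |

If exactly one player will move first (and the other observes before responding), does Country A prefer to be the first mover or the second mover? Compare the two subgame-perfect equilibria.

If Country A leads: Country B's best replies are T0→High, T1→Free, T2→Moderate, T3→Moderate; Country A's induced payoffs 4, 6, -5, 5; outcome (T1, Free), payoffs (6, 6).
If Country B leads: Country A's best replies are Free→T2, Moderate→T3, High→T3; Country B's induced payoffs 0, 4, 1; outcome (T3, Moderate), payoffs (5, 4).
Country A gets 6 moving first and 5 moving second, so Country A prefers to move first.

first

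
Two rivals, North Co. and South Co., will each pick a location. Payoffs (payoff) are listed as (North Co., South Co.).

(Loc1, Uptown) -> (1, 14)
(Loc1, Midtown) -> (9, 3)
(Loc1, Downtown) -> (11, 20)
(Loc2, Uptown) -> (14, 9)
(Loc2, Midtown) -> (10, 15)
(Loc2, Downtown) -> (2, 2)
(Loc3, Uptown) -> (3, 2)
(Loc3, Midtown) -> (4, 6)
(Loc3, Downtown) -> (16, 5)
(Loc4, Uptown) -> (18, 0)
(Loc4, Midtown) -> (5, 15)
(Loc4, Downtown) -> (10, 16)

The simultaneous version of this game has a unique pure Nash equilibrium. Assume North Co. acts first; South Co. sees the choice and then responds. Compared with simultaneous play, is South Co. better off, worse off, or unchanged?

South Co. best-responds to each possible North Co. move:
- Loc1 → South Co. plays Downtown (best of 14, 3, 20); North Co. gets 11.
- Loc2 → South Co. plays Midtown (best of 9, 15, 2); North Co. gets 10.
- Loc3 → South Co. plays Midtown (best of 2, 6, 5); North Co. gets 4.
- Loc4 → South Co. plays Downtown (best of 0, 15, 16); North Co. gets 10.
Maximizing over 11, 10, 4, 10, North Co. chooses Loc1. Subgame-perfect outcome: (Loc1, Downtown) with payoffs (11, 20).
For the simultaneous game, intersect best replies.
North Co.'s best replies: Uptown→Loc4; Midtown→Loc2; Downtown→Loc3.
South Co.'s best replies: Loc1→Downtown; Loc2→Midtown; Loc3→Midtown; Loc4→Downtown.
Only (Loc2, Midtown) has each player best-responding; Nash payoffs (10, 15).
South Co. earns 20 sequentially versus 15 at the Nash outcome: better off.

better off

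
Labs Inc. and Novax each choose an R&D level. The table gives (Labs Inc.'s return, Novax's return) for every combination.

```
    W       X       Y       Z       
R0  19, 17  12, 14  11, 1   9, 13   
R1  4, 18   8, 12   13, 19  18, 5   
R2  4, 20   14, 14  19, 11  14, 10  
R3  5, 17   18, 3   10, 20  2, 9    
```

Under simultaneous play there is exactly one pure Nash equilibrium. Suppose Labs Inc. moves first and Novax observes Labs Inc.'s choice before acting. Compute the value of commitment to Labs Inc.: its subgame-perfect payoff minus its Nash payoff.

0

Work backward from Novax's decision.
- R0 → Novax plays W (best of 17, 14, 1, 13); Labs Inc. gets 19.
- R1 → Novax plays Y (best of 18, 12, 19, 5); Labs Inc. gets 13.
- R2 → Novax plays W (best of 20, 14, 11, 10); Labs Inc. gets 4.
- R3 → Novax plays Y (best of 17, 3, 20, 9); Labs Inc. gets 10.
Among 19, 13, 4, 10, the best is 19 at R0. Subgame-perfect outcome: (R0, W) with payoffs (19, 17).
Now find the simultaneous Nash equilibrium.
Labs Inc.'s best replies: W→R0; X→R3; Y→R2; Z→R1.
Novax's best replies: R0→W; R1→Y; R2→W; R3→Y.
The unique mutual best reply is (R0, W), giving (19, 17).
Labs Inc.'s commitment gain: 19 − 19 = 0.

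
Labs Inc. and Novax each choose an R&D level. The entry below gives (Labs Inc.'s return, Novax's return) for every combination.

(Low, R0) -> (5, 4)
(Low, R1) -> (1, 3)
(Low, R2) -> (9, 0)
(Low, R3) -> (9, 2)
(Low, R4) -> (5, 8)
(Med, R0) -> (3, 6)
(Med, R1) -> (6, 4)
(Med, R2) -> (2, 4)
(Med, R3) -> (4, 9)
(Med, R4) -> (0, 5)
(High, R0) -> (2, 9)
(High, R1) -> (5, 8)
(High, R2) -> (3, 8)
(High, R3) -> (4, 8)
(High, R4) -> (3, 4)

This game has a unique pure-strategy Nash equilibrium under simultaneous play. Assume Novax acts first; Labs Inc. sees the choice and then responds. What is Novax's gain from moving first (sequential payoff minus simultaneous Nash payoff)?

Labs Inc. best-responds to each possible Novax move:
- R0: BR = Low, leader payoff 4.
- R1: BR = Med, leader payoff 4.
- R2: BR = Low, leader payoff 0.
- R3: BR = Low, leader payoff 2.
- R4: BR = Low, leader payoff 8.
Among 4, 4, 0, 2, 8, the best is 8 at R4. Subgame-perfect outcome: (Low, R4) with payoffs (5, 8).
For the simultaneous game, intersect best replies.
Labs Inc.'s best replies: R0→Low; R1→Med; R2→Low; R3→Low; R4→Low.
Novax's best replies: Low→R4; Med→R3; High→R0.
Only (Low, R4) has each player best-responding; Nash payoffs (5, 8).
Novax's commitment gain: 8 − 8 = 0.

0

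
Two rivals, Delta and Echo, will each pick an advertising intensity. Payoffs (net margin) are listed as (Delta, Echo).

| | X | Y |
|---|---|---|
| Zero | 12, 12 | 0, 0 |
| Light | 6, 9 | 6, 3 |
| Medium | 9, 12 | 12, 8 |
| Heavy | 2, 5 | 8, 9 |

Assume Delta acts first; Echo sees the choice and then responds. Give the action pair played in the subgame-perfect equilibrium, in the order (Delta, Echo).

Work backward from Echo's decision.
- Zero → Echo plays X (best of 12, 0); Delta gets 12.
- Light → Echo plays X (best of 9, 3); Delta gets 6.
- Medium → Echo plays X (best of 12, 8); Delta gets 9.
- Heavy → Echo plays Y (best of 5, 9); Delta gets 8.
Maximizing over 12, 6, 9, 8, Delta chooses Zero. Subgame-perfect outcome: (Zero, X) with payoffs (12, 12).

(Zero, X)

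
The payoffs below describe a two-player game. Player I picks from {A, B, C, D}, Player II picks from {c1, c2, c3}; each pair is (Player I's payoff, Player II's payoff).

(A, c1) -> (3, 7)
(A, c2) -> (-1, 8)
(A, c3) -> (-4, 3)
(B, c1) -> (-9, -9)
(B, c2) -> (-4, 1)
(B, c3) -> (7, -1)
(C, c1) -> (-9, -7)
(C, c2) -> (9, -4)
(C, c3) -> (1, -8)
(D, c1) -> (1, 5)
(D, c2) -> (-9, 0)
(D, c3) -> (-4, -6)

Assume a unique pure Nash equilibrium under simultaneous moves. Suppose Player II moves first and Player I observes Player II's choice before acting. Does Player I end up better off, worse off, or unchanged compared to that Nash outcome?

worse off

Work backward from Player I's decision.
- c1: BR = A, leader payoff 7.
- c2: BR = C, leader payoff -4.
- c3: BR = B, leader payoff -1.
Among 7, -4, -1, the best is 7 at c1. Subgame-perfect outcome: (A, c1) with payoffs (3, 7).
Under simultaneous play:
Player I's best replies: c1→A; c2→C; c3→B.
Player II's best replies: A→c2; B→c2; C→c2; D→c1.
Only (C, c2) has each player best-responding; Nash payoffs (9, -4).
Player I earns 3 sequentially versus 9 at the Nash outcome: worse off.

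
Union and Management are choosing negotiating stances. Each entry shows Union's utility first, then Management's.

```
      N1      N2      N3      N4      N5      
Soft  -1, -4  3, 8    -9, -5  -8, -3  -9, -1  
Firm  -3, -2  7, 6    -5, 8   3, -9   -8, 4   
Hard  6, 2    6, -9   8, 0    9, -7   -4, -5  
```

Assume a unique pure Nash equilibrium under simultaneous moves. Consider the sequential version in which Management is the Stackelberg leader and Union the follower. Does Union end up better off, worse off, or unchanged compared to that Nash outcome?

better off

Work backward from Union's decision.
- N1: Union compares -1, -3, 6 and picks Hard; Management would get 2.
- N2: Union compares 3, 7, 6 and picks Firm; Management would get 6.
- N3: Union compares -9, -5, 8 and picks Hard; Management would get 0.
- N4: Union compares -8, 3, 9 and picks Hard; Management would get -7.
- N5: Union compares -9, -8, -4 and picks Hard; Management would get -5.
Management's induced payoffs are 2, 6, 0, -7, -5, so Management commits to N2. Subgame-perfect outcome: (Firm, N2) with payoffs (7, 6).
For the simultaneous game, intersect best replies.
Union's best replies: N1→Hard; N2→Firm; N3→Hard; N4→Hard; N5→Hard.
Management's best replies: Soft→N2; Firm→N3; Hard→N1.
The unique mutual best reply is (Hard, N1), giving (6, 2).
Union earns 7 sequentially versus 6 at the Nash outcome: better off.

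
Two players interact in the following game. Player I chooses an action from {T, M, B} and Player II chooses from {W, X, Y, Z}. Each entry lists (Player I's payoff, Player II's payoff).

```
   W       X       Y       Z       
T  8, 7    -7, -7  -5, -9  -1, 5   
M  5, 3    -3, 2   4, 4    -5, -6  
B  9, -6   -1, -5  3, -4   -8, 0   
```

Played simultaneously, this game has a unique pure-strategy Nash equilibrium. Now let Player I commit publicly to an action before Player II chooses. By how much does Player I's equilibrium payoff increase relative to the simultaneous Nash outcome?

4

Player II best-responds to each possible Player I move:
- T → Player II plays W (best of 7, -7, -9, 5); Player I gets 8.
- M → Player II plays Y (best of 3, 2, 4, -6); Player I gets 4.
- B → Player II plays Z (best of -6, -5, -4, 0); Player I gets -8.
Maximizing over 8, 4, -8, Player I chooses T. Subgame-perfect outcome: (T, W) with payoffs (8, 7).
Under simultaneous play:
Player I's best replies: W→B; X→B; Y→M; Z→T.
Player II's best replies: T→W; M→Y; B→Z.
The unique mutual best reply is (M, Y), giving (4, 4).
Player I's commitment gain: 8 − 4 = 4.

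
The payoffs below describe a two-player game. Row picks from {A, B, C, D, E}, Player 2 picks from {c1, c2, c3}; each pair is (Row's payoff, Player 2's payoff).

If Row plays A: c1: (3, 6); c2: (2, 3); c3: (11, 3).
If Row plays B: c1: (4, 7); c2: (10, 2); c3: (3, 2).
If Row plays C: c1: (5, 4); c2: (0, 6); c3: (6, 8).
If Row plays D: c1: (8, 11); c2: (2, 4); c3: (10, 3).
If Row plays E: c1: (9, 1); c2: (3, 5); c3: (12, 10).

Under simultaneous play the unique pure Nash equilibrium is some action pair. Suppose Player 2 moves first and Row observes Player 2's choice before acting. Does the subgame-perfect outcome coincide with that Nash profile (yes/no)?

Work backward from Row's decision.
- c1: Row compares 3, 4, 5, 8, 9 and picks E; Player 2 would get 1.
- c2: Row compares 2, 10, 0, 2, 3 and picks B; Player 2 would get 2.
- c3: Row compares 11, 3, 6, 10, 12 and picks E; Player 2 would get 10.
Player 2's induced payoffs are 1, 2, 10, so Player 2 commits to c3. Subgame-perfect outcome: (E, c3) with payoffs (12, 10).
Now find the simultaneous Nash equilibrium.
Row's best replies: c1→E; c2→B; c3→E.
Player 2's best replies: A→c1; B→c1; C→c3; D→c1; E→c3.
The unique mutual best reply is (E, c3), giving (12, 10).
Sequential outcome (E, c3) coincides with the Nash profile (E, c3).

yes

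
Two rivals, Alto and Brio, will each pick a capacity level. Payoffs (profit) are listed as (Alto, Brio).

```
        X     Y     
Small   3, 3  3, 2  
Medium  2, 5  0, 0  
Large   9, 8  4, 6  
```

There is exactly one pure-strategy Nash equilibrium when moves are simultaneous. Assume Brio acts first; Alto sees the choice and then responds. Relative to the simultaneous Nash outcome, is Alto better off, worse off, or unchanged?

Alto best-responds to each possible Brio move:
- X → Alto plays Large (best of 3, 2, 9); Brio gets 8.
- Y → Alto plays Large (best of 3, 0, 4); Brio gets 6.
Among 8, 6, the best is 8 at X. Subgame-perfect outcome: (Large, X) with payoffs (9, 8).
Under simultaneous play:
Alto's best replies: X→Large; Y→Large.
Brio's best replies: Small→X; Medium→X; Large→X.
Only (Large, X) has each player best-responding; Nash payoffs (9, 8).
Alto earns 9 sequentially versus 9 at the Nash outcome: unchanged.

unchanged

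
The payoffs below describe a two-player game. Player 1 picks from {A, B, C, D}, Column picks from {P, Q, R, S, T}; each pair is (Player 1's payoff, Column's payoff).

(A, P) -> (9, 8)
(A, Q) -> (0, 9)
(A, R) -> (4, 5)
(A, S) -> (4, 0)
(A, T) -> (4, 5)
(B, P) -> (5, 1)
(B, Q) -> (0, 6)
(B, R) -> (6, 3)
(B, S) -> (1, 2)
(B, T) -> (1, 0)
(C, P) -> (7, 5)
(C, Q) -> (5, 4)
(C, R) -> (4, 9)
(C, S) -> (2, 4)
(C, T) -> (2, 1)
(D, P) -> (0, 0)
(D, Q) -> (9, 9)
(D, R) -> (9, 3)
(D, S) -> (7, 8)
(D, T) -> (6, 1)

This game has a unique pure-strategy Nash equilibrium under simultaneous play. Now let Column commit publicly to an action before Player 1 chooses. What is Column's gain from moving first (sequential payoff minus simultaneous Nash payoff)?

0

Work backward from Player 1's decision.
- P → Player 1 plays A (best of 9, 5, 7, 0); Column gets 8.
- Q → Player 1 plays D (best of 0, 0, 5, 9); Column gets 9.
- R → Player 1 plays D (best of 4, 6, 4, 9); Column gets 3.
- S → Player 1 plays D (best of 4, 1, 2, 7); Column gets 8.
- T → Player 1 plays D (best of 4, 1, 2, 6); Column gets 1.
Among 8, 9, 3, 8, 1, the best is 9 at Q. Subgame-perfect outcome: (D, Q) with payoffs (9, 9).
Now find the simultaneous Nash equilibrium.
Player 1's best replies: P→A; Q→D; R→D; S→D; T→D.
Column's best replies: A→Q; B→Q; C→R; D→Q.
The unique mutual best reply is (D, Q), giving (9, 9).
Column's commitment gain: 9 − 9 = 0.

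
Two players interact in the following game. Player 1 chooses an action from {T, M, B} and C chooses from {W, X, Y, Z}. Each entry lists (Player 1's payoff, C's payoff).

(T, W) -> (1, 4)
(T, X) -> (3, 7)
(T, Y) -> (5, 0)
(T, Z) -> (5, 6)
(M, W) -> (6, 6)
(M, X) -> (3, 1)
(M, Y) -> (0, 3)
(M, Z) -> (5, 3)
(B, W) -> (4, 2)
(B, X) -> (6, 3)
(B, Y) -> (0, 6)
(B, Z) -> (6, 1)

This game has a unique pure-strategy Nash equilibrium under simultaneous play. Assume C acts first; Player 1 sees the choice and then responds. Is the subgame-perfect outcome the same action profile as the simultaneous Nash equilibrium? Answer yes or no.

Backward induction with C moving first.
- W → Player 1 plays M (best of 1, 6, 4); C gets 6.
- X → Player 1 plays B (best of 3, 3, 6); C gets 3.
- Y → Player 1 plays T (best of 5, 0, 0); C gets 0.
- Z → Player 1 plays B (best of 5, 5, 6); C gets 1.
Maximizing over 6, 3, 0, 1, C chooses W. Subgame-perfect outcome: (M, W) with payoffs (6, 6).
Under simultaneous play:
Player 1's best replies: W→M; X→B; Y→T; Z→B.
C's best replies: T→X; M→W; B→Y.
The unique mutual best reply is (M, W), giving (6, 6).
Sequential outcome (M, W) coincides with the Nash profile (M, W).

yes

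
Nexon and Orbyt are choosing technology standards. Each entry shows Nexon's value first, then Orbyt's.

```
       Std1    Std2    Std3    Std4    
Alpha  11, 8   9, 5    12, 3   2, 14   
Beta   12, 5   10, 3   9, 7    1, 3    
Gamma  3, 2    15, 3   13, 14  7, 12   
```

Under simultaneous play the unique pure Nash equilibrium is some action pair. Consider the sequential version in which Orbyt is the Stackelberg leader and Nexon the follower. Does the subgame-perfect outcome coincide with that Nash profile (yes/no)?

yes

Nexon best-responds to each possible Orbyt move:
- Std1 → Nexon plays Beta (best of 11, 12, 3); Orbyt gets 5.
- Std2 → Nexon plays Gamma (best of 9, 10, 15); Orbyt gets 3.
- Std3 → Nexon plays Gamma (best of 12, 9, 13); Orbyt gets 14.
- Std4 → Nexon plays Gamma (best of 2, 1, 7); Orbyt gets 12.
Among 5, 3, 14, 12, the best is 14 at Std3. Subgame-perfect outcome: (Gamma, Std3) with payoffs (13, 14).
For the simultaneous game, intersect best replies.
Nexon's best replies: Std1→Beta; Std2→Gamma; Std3→Gamma; Std4→Gamma.
Orbyt's best replies: Alpha→Std4; Beta→Std3; Gamma→Std3.
The unique mutual best reply is (Gamma, Std3), giving (13, 14).
Sequential outcome (Gamma, Std3) coincides with the Nash profile (Gamma, Std3).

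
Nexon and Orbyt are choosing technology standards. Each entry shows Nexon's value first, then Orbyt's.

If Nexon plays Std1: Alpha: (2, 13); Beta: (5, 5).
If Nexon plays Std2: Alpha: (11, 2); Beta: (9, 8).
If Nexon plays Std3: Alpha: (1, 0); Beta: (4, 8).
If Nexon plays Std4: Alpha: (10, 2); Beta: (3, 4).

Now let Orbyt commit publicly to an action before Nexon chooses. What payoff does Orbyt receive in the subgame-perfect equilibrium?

8

Nexon best-responds to each possible Orbyt move:
- Alpha: BR = Std2, leader payoff 2.
- Beta: BR = Std2, leader payoff 8.
Maximizing over 2, 8, Orbyt chooses Beta. Subgame-perfect outcome: (Std2, Beta) with payoffs (9, 8).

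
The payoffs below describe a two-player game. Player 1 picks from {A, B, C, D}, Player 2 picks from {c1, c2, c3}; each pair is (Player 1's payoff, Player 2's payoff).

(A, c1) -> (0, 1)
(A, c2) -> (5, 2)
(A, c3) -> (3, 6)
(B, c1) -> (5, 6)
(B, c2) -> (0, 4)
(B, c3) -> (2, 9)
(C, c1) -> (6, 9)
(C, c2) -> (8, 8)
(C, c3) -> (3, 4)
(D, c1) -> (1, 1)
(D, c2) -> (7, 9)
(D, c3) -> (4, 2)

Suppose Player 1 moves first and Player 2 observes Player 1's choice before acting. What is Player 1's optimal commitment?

D

Work backward from Player 2's decision.
- A → Player 2 plays c3 (best of 1, 2, 6); Player 1 gets 3.
- B → Player 2 plays c3 (best of 6, 4, 9); Player 1 gets 2.
- C → Player 2 plays c1 (best of 9, 8, 4); Player 1 gets 6.
- D → Player 2 plays c2 (best of 1, 9, 2); Player 1 gets 7.
Among 3, 2, 6, 7, the best is 7 at D. Subgame-perfect outcome: (D, c2) with payoffs (7, 9).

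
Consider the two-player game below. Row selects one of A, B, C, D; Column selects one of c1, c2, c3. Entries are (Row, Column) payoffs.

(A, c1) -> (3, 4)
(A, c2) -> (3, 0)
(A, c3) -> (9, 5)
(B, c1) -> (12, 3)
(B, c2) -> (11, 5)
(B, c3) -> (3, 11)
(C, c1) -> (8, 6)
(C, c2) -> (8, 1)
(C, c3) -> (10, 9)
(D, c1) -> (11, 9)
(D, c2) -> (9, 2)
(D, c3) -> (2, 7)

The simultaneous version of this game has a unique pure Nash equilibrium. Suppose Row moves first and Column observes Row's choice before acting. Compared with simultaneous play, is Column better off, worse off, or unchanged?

Work backward from Column's decision.
- A → Column plays c3 (best of 4, 0, 5); Row gets 9.
- B → Column plays c3 (best of 3, 5, 11); Row gets 3.
- C → Column plays c3 (best of 6, 1, 9); Row gets 10.
- D → Column plays c1 (best of 9, 2, 7); Row gets 11.
Maximizing over 9, 3, 10, 11, Row chooses D. Subgame-perfect outcome: (D, c1) with payoffs (11, 9).
Now find the simultaneous Nash equilibrium.
Row's best replies: c1→B; c2→B; c3→C.
Column's best replies: A→c3; B→c3; C→c3; D→c1.
The unique mutual best reply is (C, c3), giving (10, 9).
Column earns 9 sequentially versus 9 at the Nash outcome: unchanged.

unchanged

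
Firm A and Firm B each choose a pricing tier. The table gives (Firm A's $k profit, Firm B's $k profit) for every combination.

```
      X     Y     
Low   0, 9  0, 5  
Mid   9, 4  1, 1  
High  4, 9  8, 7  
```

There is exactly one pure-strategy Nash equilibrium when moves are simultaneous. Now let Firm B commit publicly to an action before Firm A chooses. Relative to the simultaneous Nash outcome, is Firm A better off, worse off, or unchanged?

worse off

Solve by backward induction (Firm B leads).
- X: Firm A compares 0, 9, 4 and picks Mid; Firm B would get 4.
- Y: Firm A compares 0, 1, 8 and picks High; Firm B would get 7.
Among 4, 7, the best is 7 at Y. Subgame-perfect outcome: (High, Y) with payoffs (8, 7).
For the simultaneous game, intersect best replies.
Firm A's best replies: X→Mid; Y→High.
Firm B's best replies: Low→X; Mid→X; High→X.
Only (Mid, X) has each player best-responding; Nash payoffs (9, 4).
Firm A earns 8 sequentially versus 9 at the Nash outcome: worse off.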